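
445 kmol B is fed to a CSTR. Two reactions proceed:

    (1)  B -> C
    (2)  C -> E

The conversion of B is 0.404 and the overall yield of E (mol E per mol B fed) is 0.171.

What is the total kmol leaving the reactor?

445 kmol

Conversion of B: B consumed = 1ξ₁ = 0.404 × 445 → ξ₁ = 179.8 kmol.
Yield of E: 1ξ₂ / 445 = 0.171 → ξ₂ = 76.09 kmol.
Outlet amounts (n = n₀ + Σ ν·ξ):
  B: 445 − 1(179.8) = 265.2
  C: 0 + 1(179.8) − 1(76.09) = 103.7
  E: 0 + 1(76.09) = 76.09
Total out = 265.2 + 103.7 + 76.09 = 445 kmol.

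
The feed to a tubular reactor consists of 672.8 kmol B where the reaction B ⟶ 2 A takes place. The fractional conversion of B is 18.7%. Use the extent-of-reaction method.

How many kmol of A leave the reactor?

B reacted = 0.187 × 672.8 = 125.8 kmol; ν_B = −1, so ξ = 125.8/1 = 125.8 kmol.
Outlet amounts (n = n₀ + ν ξ):
  B: 672.8 − 1(125.8) = 547
  A: 0 + 2(125.8) = 251.6

252 kmol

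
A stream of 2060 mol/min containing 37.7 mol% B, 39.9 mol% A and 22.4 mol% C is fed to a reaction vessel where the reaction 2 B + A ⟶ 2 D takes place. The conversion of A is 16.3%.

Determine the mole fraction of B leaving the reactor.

0.264

A reacted = 0.163 × 821.9 = 134 mol/min; ν_A = −1, so ξ = 134/1 = 134 mol/min.
Outlet amounts (n = n₀ + ν ξ):
  B: 776.6 − 2(134) = 508.7
  A: 821.9 − 1(134) = 688
  D: 0 + 2(134) = 268
  C: 461.4 (inert)
Total out = 1926 mol/min; y_B = 508.7 / 1926 = 0.2641.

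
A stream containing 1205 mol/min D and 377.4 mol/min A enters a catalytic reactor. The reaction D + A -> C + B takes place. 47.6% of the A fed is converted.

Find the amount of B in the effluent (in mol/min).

A reacted = 0.476 × 377.4 = 179.6 mol/min; ν_A = −1, so ξ = 179.6/1 = 179.6 mol/min.
Outlet amounts (n = n₀ + ν ξ):
  D: 1205 − 1(179.6) = 1025
  A: 377.4 − 1(179.6) = 197.8
  C: 0 + 1(179.6) = 179.6
  B: 0 + 1(179.6) = 179.6

180 mol/min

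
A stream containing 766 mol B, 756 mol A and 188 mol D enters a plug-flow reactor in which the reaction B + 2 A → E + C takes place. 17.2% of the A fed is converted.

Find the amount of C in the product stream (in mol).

A reacted = 0.172 × 756 = 130 mol; ν_A = −2, so ξ = 130/2 = 65.02 mol.
Outlet amounts (n = n₀ + ν ξ):
  B: 766 − 1(65.02) = 701
  A: 756 − 2(65.02) = 626
  E: 0 + 1(65.02) = 65.02
  C: 0 + 1(65.02) = 65.02
  D: 188 (inert)

65 mol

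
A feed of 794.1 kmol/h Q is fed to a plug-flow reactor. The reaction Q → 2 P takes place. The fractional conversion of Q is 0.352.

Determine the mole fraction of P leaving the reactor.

Q reacted = 0.352 × 794.1 = 279.5 kmol/h; ν_Q = −1, so ξ = 279.5/1 = 279.5 kmol/h.
Outlet amounts (n = n₀ + ν ξ):
  Q: 794.1 − 1(279.5) = 514.6
  P: 0 + 2(279.5) = 559
Total out = 1074 kmol/h; y_P = 559 / 1074 = 0.5207.

0.521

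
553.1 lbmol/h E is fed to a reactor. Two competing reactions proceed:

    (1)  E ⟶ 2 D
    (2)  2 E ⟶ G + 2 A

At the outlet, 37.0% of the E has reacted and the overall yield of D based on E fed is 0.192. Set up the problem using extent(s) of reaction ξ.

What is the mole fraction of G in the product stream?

0.111

Yield of D: 2ξ₁ / 553.1 = 0.192 → ξ₁ = 53.1 lbmol/h.
Conversion of E: 1ξ₁ + 2ξ₂ = 0.37 × 553.1 = 204.6 → ξ₂ = 75.77 lbmol/h.
Outlet amounts (n = n₀ + Σ ν·ξ):
  E: 553.1 − 1(53.1) − 2(75.77) = 348.5
  D: 0 + 2(53.1) = 106.2
  G: 0 + 1(75.77) = 75.77
  A: 0 + 2(75.77) = 151.5
Total out = 682 lbmol/h; y_G = 75.77 / 682 = 0.1111.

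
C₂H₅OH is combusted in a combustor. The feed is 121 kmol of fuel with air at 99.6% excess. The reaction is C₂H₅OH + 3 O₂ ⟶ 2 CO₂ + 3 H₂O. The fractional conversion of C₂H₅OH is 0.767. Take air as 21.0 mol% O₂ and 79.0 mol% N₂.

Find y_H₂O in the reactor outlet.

0.076

Stoichiometric O₂ = 3 × 121 = 363 kmol; O₂ fed = 363 × 1.996 = 724.5 kmol.
N₂ fed = 724.5 × 79/21 = 2726 kmol.
Fuel reacted = 0.767 × 121 → ξ = 92.81 kmol.
Outlet (n = n₀ + ν ξ):
  C₂H₅OH: 121 − 1(92.81) = 28.19
  O₂: 724.5 − 3(92.81) = 446.1
  N₂: 2726 (inert)
  CO₂: 0 + 2(92.81) = 185.6
  H₂O: 0 + 3(92.81) = 278.4
Total out = 3664 kmol; y_H₂O = 278.4 / 3664 = 0.07599.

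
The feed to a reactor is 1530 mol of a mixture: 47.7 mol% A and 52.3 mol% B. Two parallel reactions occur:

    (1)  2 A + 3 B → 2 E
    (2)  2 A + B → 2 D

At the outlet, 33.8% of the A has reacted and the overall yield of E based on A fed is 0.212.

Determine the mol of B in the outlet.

Yield of E: 2ξ₁ / 729.8 = 0.212 → ξ₁ = 77.36 mol.
Conversion of A: 2ξ₁ + 2ξ₂ = 0.338 × 729.8 = 246.7 → ξ₂ = 45.98 mol.
Outlet amounts (n = n₀ + Σ ν·ξ):
  A: 729.8 − 2(77.36) − 2(45.98) = 483.1
  B: 800.2 − 3(77.36) − 1(45.98) = 522.1
  E: 0 + 2(77.36) = 154.7
  D: 0 + 2(45.98) = 91.96

522 mol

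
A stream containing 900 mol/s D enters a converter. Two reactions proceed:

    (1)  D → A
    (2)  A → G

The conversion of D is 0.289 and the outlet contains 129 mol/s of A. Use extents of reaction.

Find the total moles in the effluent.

Conversion of D: D consumed = 1ξ₁ = 0.289 × 900 → ξ₁ = 260.1 mol/s.
A balance: n_A = 0 + 1ξ₁ − 1ξ₂ = 129 → ξ₂ = (1·260.1 − 129)/1 = 131.1 mol/s.
Outlet amounts (n = n₀ + Σ ν·ξ):
  D: 900 − 1(260.1) = 639.9
  A: 0 + 1(260.1) − 1(131.1) = 129
  G: 0 + 1(131.1) = 131.1
Total out = 639.9 + 129 + 131.1 = 900 mol/s.

900 mol/s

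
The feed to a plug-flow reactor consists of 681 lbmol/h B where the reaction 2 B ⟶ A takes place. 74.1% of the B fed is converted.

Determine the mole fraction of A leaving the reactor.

0.589

B reacted = 0.741 × 681 = 504.6 lbmol/h; ν_B = −2, so ξ = 504.6/2 = 252.3 lbmol/h.
Outlet amounts (n = n₀ + ν ξ):
  B: 681 − 2(252.3) = 176.4
  A: 0 + 1(252.3) = 252.3
Total out = 428.7 lbmol/h; y_A = 252.3 / 428.7 = 0.5886.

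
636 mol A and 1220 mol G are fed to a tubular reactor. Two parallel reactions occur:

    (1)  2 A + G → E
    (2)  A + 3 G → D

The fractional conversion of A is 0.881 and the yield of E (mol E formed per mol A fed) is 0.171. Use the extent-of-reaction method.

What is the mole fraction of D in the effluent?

Yield of E: 1ξ₁ / 636 = 0.171 → ξ₁ = 108.8 mol.
Conversion of A: 2ξ₁ + 1ξ₂ = 0.881 × 636 = 560.3 → ξ₂ = 342.8 mol.
Outlet amounts (n = n₀ + Σ ν·ξ):
  A: 636 − 2(108.8) − 1(342.8) = 75.68
  G: 1220 − 1(108.8) − 3(342.8) = 82.83
  E: 0 + 1(108.8) = 108.8
  D: 0 + 1(342.8) = 342.8
Total out = 610.1 mol; y_D = 342.8 / 610.1 = 0.5619.

0.562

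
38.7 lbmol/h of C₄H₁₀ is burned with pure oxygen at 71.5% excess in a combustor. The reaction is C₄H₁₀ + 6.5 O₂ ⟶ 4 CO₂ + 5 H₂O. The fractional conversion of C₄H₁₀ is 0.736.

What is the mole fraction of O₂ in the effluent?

0.48

Stoichiometric O₂ = 6.5 × 38.7 = 251.6 lbmol/h; O₂ fed = 251.6 × 1.715 = 431.4 lbmol/h.
Fuel reacted = 0.736 × 38.7 → ξ = 28.48 lbmol/h.
Outlet (n = n₀ + ν ξ):
  C₄H₁₀: 38.7 − 1(28.48) = 10.22
  O₂: 431.4 − 6.5(28.48) = 246.3
  CO₂: 0 + 4(28.48) = 113.9
  H₂O: 0 + 5(28.48) = 142.4
Total out = 512.8 lbmol/h; y_O₂ = 246.3 / 512.8 = 0.4802.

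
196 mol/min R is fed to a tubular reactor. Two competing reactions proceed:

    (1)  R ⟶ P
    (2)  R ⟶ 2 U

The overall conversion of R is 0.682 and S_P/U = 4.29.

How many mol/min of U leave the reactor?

27.9 mol/min

Conversion of R: R consumed = 0.682 × 196 = 133.7 mol/min = 1ξ₁ + 1ξ₂.
Selectivity: 1ξ₁ / (2ξ₂) = 4.29 → ξ₁ = 8.58 ξ₂.
Substitute: (1·8.58 + 1) ξ₂ = 133.7 → ξ₂ = 13.95 mol/min, ξ₁ = 119.7 mol/min.
Outlet amounts (n = n₀ + Σ ν·ξ):
  R: 196 − 1(119.7) − 1(13.95) = 62.33
  P: 0 + 1(119.7) = 119.7
  U: 0 + 2(13.95) = 27.91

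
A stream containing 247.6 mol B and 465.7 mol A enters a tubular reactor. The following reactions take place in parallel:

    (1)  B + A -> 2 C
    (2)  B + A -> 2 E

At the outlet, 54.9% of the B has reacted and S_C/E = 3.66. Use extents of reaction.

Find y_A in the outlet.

0.462

Conversion of B: B consumed = 0.549 × 247.6 = 135.9 mol = 1ξ₁ + 1ξ₂.
Selectivity: 2ξ₁ / (2ξ₂) = 3.66 → ξ₁ = 3.66 ξ₂.
Substitute: (1·3.66 + 1) ξ₂ = 135.9 → ξ₂ = 29.17 mol, ξ₁ = 106.8 mol.
Outlet amounts (n = n₀ + Σ ν·ξ):
  B: 247.6 − 1(106.8) − 1(29.17) = 111.7
  A: 465.7 − 1(106.8) − 1(29.17) = 329.8
  C: 0 + 2(106.8) = 213.5
  E: 0 + 2(29.17) = 58.34
Total out = 713.3 mol; y_A = 329.8 / 713.3 = 0.4623.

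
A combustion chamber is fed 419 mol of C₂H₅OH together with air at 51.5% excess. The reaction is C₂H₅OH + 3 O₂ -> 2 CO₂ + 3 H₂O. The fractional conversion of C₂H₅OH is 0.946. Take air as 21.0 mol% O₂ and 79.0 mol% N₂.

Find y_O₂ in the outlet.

Stoichiometric O₂ = 3 × 419 = 1257 mol; O₂ fed = 1257 × 1.515 = 1904 mol.
N₂ fed = 1904 × 79/21 = 7164 mol.
Fuel reacted = 0.946 × 419 → ξ = 396.4 mol.
Outlet (n = n₀ + ν ξ):
  C₂H₅OH: 419 − 1(396.4) = 22.63
  O₂: 1904 − 3(396.4) = 715.2
  N₂: 7164 (inert)
  CO₂: 0 + 2(396.4) = 792.7
  H₂O: 0 + 3(396.4) = 1189
Total out = 9884 mol; y_O₂ = 715.2 / 9884 = 0.07236.

0.0724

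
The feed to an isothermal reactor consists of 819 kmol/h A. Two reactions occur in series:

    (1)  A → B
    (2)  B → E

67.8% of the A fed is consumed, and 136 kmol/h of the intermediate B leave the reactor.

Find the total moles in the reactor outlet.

Conversion of A: A consumed = 1ξ₁ = 0.678 × 819 → ξ₁ = 555.3 kmol/h.
B balance: n_B = 0 + 1ξ₁ − 1ξ₂ = 136 → ξ₂ = (1·555.3 − 136)/1 = 419.3 kmol/h.
Outlet amounts (n = n₀ + Σ ν·ξ):
  A: 819 − 1(555.3) = 263.7
  B: 0 + 1(555.3) − 1(419.3) = 136
  E: 0 + 1(419.3) = 419.3
Total out = 263.7 + 136 + 419.3 = 819 kmol/h.

819 kmol/h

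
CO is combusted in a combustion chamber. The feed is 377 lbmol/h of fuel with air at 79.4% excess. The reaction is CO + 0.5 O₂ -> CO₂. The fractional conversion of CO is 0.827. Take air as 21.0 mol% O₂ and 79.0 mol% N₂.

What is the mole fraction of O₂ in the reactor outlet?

0.0995

Stoichiometric O₂ = 0.5 × 377 = 188.5 lbmol/h; O₂ fed = 188.5 × 1.794 = 338.2 lbmol/h.
N₂ fed = 338.2 × 79/21 = 1272 lbmol/h.
Fuel reacted = 0.827 × 377 → ξ = 311.8 lbmol/h.
Outlet (n = n₀ + ν ξ):
  CO: 377 − 1(311.8) = 65.22
  O₂: 338.2 − 0.5(311.8) = 182.3
  N₂: 1272 (inert)
  CO₂: 0 + 1(311.8) = 311.8
Total out = 1831 lbmol/h; y_O₂ = 182.3 / 1831 = 0.09953.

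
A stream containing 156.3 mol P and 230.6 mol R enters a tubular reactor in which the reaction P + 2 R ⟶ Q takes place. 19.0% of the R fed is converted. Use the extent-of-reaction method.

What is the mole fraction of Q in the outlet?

R reacted = 0.19 × 230.6 = 43.81 mol; ν_R = −2, so ξ = 43.81/2 = 21.91 mol.
Outlet amounts (n = n₀ + ν ξ):
  P: 156.3 − 1(21.91) = 134.4
  R: 230.6 − 2(21.91) = 186.8
  Q: 0 + 1(21.91) = 21.91
Total out = 343.1 mol; y_Q = 21.91 / 343.1 = 0.06385.

0.0639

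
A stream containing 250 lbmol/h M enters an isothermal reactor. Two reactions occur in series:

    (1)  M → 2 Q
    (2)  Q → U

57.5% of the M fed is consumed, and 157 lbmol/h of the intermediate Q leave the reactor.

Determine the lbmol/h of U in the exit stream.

130 lbmol/h

Conversion of M: M consumed = 1ξ₁ = 0.575 × 250 → ξ₁ = 143.8 lbmol/h.
Q balance: n_Q = 0 + 2ξ₁ − 1ξ₂ = 157 → ξ₂ = (2·143.8 − 157)/1 = 130.5 lbmol/h.
Outlet amounts (n = n₀ + Σ ν·ξ):
  M: 250 − 1(143.8) = 106.2
  Q: 0 + 2(143.8) − 1(130.5) = 157
  U: 0 + 1(130.5) = 130.5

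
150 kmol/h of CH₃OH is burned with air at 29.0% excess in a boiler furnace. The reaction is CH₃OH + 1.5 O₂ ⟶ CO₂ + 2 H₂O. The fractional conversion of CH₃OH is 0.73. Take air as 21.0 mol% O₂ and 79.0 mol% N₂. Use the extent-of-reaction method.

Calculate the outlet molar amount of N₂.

Stoichiometric O₂ = 1.5 × 150 = 225 kmol/h; O₂ fed = 225 × 1.290 = 290.2 kmol/h.
N₂ fed = 290.2 × 79/21 = 1092 kmol/h.
Fuel reacted = 0.73 × 150 → ξ = 109.5 kmol/h.
Outlet (n = n₀ + ν ξ):
  CH₃OH: 150 − 1(109.5) = 40.5
  O₂: 290.2 − 1.5(109.5) = 126
  N₂: 1092 (inert)
  CO₂: 0 + 1(109.5) = 109.5
  H₂O: 0 + 2(109.5) = 219

1090 kmol/h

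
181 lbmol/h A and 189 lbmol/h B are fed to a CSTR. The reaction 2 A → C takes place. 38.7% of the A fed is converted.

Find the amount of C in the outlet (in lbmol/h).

35 lbmol/h

A reacted = 0.387 × 181 = 70.05 lbmol/h; ν_A = −2, so ξ = 70.05/2 = 35.02 lbmol/h.
Outlet amounts (n = n₀ + ν ξ):
  A: 181 − 2(35.02) = 111
  C: 0 + 1(35.02) = 35.02
  B: 189 (inert)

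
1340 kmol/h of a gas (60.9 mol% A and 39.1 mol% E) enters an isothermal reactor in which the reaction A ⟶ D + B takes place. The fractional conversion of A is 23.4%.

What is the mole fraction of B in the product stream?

A reacted = 0.234 × 816.1 = 191 kmol/h; ν_A = −1, so ξ = 191/1 = 191 kmol/h.
Outlet amounts (n = n₀ + ν ξ):
  A: 816.1 − 1(191) = 625.1
  D: 0 + 1(191) = 191
  B: 0 + 1(191) = 191
  E: 523.9 (inert)
Total out = 1531 kmol/h; y_B = 191 / 1531 = 0.1247.

0.125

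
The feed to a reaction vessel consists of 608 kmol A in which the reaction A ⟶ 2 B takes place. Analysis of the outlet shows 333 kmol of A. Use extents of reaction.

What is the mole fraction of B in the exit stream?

For A: n = n₀ − 1ξ → 333 = 608 − 1ξ, giving ξ = 275 kmol.
Outlet amounts (n = n₀ + ν ξ):
  A: 608 − 1(275) = 333
  B: 0 + 2(275) = 550
Total out = 883 kmol; y_B = 550 / 883 = 0.6229.

0.623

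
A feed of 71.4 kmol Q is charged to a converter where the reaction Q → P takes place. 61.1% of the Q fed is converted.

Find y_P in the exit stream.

0.611

Q reacted = 0.611 × 71.4 = 43.63 kmol; ν_Q = −1, so ξ = 43.63/1 = 43.63 kmol.
Outlet amounts (n = n₀ + ν ξ):
  Q: 71.4 − 1(43.63) = 27.77
  P: 0 + 1(43.63) = 43.63
Total out = 71.4 kmol; y_P = 43.63 / 71.4 = 0.611.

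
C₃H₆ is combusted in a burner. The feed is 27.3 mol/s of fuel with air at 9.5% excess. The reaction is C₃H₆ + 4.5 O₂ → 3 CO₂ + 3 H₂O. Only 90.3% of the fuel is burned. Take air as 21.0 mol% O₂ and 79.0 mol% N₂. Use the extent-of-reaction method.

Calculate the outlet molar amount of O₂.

Stoichiometric O₂ = 4.5 × 27.3 = 122.9 mol/s; O₂ fed = 122.9 × 1.095 = 134.5 mol/s.
N₂ fed = 134.5 × 79/21 = 506.1 mol/s.
Fuel reacted = 0.903 × 27.3 → ξ = 24.65 mol/s.
Outlet (n = n₀ + ν ξ):
  C₃H₆: 27.3 − 1(24.65) = 2.648
  O₂: 134.5 − 4.5(24.65) = 23.59
  N₂: 506.1 (inert)
  CO₂: 0 + 3(24.65) = 73.96
  H₂O: 0 + 3(24.65) = 73.96

23.6 mol/s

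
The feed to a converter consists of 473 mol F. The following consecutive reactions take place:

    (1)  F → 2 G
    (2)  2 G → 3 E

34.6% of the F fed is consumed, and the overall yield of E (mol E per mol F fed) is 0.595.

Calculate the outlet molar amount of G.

Conversion of F: F consumed = 1ξ₁ = 0.346 × 473 → ξ₁ = 163.7 mol.
Yield of E: 3ξ₂ / 473 = 0.595 → ξ₂ = 93.81 mol.
Outlet amounts (n = n₀ + Σ ν·ξ):
  F: 473 − 1(163.7) = 309.3
  G: 0 + 2(163.7) − 2(93.81) = 139.7
  E: 0 + 3(93.81) = 281.4

140 mol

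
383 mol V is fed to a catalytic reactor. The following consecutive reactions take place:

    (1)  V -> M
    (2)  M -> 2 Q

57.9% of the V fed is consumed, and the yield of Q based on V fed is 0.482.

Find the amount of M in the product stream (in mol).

129 mol

Conversion of V: V consumed = 1ξ₁ = 0.579 × 383 → ξ₁ = 221.8 mol.
Yield of Q: 2ξ₂ / 383 = 0.482 → ξ₂ = 92.3 mol.
Outlet amounts (n = n₀ + Σ ν·ξ):
  V: 383 − 1(221.8) = 161.2
  M: 0 + 1(221.8) − 1(92.3) = 129.5
  Q: 0 + 2(92.3) = 184.6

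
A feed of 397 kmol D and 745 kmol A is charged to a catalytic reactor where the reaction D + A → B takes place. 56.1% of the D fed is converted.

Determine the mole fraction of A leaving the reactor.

0.568

D reacted = 0.561 × 397 = 222.7 kmol; ν_D = −1, so ξ = 222.7/1 = 222.7 kmol.
Outlet amounts (n = n₀ + ν ξ):
  D: 397 − 1(222.7) = 174.3
  A: 745 − 1(222.7) = 522.3
  B: 0 + 1(222.7) = 222.7
Total out = 919.3 kmol; y_A = 522.3 / 919.3 = 0.5681.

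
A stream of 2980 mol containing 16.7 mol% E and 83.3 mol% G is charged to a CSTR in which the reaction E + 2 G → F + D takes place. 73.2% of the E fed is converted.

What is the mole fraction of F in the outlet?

0.139

E reacted = 0.732 × 497.7 = 364.3 mol; ν_E = −1, so ξ = 364.3/1 = 364.3 mol.
Outlet amounts (n = n₀ + ν ξ):
  E: 497.7 − 1(364.3) = 133.4
  G: 2482 − 2(364.3) = 1754
  F: 0 + 1(364.3) = 364.3
  D: 0 + 1(364.3) = 364.3
Total out = 2616 mol; y_F = 364.3 / 2616 = 0.1393.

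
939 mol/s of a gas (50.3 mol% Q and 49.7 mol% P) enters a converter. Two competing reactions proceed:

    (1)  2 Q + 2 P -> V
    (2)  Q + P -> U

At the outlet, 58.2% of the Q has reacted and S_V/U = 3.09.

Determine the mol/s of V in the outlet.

118 mol/s

Conversion of Q: Q consumed = 0.582 × 472.3 = 274.9 mol/s = 2ξ₁ + 1ξ₂.
Selectivity: 1ξ₁ / (1ξ₂) = 3.09 → ξ₁ = 3.09 ξ₂.
Substitute: (2·3.09 + 1) ξ₂ = 274.9 → ξ₂ = 38.29 mol/s, ξ₁ = 118.3 mol/s.
Outlet amounts (n = n₀ + Σ ν·ξ):
  Q: 472.3 − 2(118.3) − 1(38.29) = 197.4
  P: 466.7 − 2(118.3) − 1(38.29) = 191.8
  V: 0 + 1(118.3) = 118.3
  U: 0 + 1(38.29) = 38.29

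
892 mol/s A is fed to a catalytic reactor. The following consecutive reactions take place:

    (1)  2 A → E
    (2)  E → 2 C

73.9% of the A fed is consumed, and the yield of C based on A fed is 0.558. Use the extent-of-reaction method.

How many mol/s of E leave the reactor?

Conversion of A: A consumed = 2ξ₁ = 0.739 × 892 → ξ₁ = 329.6 mol/s.
Yield of C: 2ξ₂ / 892 = 0.558 → ξ₂ = 248.9 mol/s.
Outlet amounts (n = n₀ + Σ ν·ξ):
  A: 892 − 2(329.6) = 232.8
  E: 0 + 1(329.6) − 1(248.9) = 80.73
  C: 0 + 2(248.9) = 497.7

80.7 mol/s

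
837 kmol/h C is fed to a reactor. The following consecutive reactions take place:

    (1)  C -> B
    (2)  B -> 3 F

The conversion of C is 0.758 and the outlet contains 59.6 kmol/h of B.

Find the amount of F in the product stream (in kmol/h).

1720 kmol/h

Conversion of C: C consumed = 1ξ₁ = 0.758 × 837 → ξ₁ = 634.4 kmol/h.
B balance: n_B = 0 + 1ξ₁ − 1ξ₂ = 59.6 → ξ₂ = (1·634.4 − 59.6)/1 = 574.8 kmol/h.
Outlet amounts (n = n₀ + Σ ν·ξ):
  C: 837 − 1(634.4) = 202.6
  B: 0 + 1(634.4) − 1(574.8) = 59.6
  F: 0 + 3(574.8) = 1725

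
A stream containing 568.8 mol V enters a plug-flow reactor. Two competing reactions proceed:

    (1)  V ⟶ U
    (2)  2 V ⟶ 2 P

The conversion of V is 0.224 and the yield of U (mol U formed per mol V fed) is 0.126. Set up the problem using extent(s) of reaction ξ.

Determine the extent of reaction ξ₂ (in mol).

Yield of U: 1ξ₁ / 568.8 = 0.126 → ξ₁ = 71.67 mol.
Conversion of V: 1ξ₁ + 2ξ₂ = 0.224 × 568.8 = 127.4 → ξ₂ = 27.87 mol.
Outlet amounts (n = n₀ + Σ ν·ξ):
  V: 568.8 − 1(71.67) − 2(27.87) = 441.4
  U: 0 + 1(71.67) = 71.67
  P: 0 + 2(27.87) = 55.74

ξ₂ = 27.9 mol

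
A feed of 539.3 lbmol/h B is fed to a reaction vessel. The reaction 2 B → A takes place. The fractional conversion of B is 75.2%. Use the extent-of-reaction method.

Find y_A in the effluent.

B reacted = 0.752 × 539.3 = 405.6 lbmol/h; ν_B = −2, so ξ = 405.6/2 = 202.8 lbmol/h.
Outlet amounts (n = n₀ + ν ξ):
  B: 539.3 − 2(202.8) = 133.7
  A: 0 + 1(202.8) = 202.8
Total out = 336.5 lbmol/h; y_A = 202.8 / 336.5 = 0.6026.

0.603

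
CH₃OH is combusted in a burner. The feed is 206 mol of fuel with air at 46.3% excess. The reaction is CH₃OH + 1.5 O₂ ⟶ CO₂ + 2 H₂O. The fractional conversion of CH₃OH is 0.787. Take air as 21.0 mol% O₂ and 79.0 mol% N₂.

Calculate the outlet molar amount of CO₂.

162 mol

Stoichiometric O₂ = 1.5 × 206 = 309 mol; O₂ fed = 309 × 1.463 = 452.1 mol.
N₂ fed = 452.1 × 79/21 = 1701 mol.
Fuel reacted = 0.787 × 206 → ξ = 162.1 mol.
Outlet (n = n₀ + ν ξ):
  CH₃OH: 206 − 1(162.1) = 43.88
  O₂: 452.1 − 1.5(162.1) = 208.9
  N₂: 1701 (inert)
  CO₂: 0 + 1(162.1) = 162.1
  H₂O: 0 + 2(162.1) = 324.2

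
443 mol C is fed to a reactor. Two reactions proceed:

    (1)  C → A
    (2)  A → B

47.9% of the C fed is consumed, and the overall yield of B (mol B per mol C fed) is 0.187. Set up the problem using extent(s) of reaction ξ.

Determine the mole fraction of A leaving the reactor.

0.292

Conversion of C: C consumed = 1ξ₁ = 0.479 × 443 → ξ₁ = 212.2 mol.
Yield of B: 1ξ₂ / 443 = 0.187 → ξ₂ = 82.84 mol.
Outlet amounts (n = n₀ + Σ ν·ξ):
  C: 443 − 1(212.2) = 230.8
  A: 0 + 1(212.2) − 1(82.84) = 129.4
  B: 0 + 1(82.84) = 82.84
Total out = 443 mol; y_A = 129.4 / 443 = 0.292.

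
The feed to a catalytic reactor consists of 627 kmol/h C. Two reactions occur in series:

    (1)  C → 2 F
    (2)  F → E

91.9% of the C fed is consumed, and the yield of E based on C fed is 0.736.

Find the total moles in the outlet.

Conversion of C: C consumed = 1ξ₁ = 0.919 × 627 → ξ₁ = 576.2 kmol/h.
Yield of E: 1ξ₂ / 627 = 0.736 → ξ₂ = 461.5 kmol/h.
Outlet amounts (n = n₀ + Σ ν·ξ):
  C: 627 − 1(576.2) = 50.79
  F: 0 + 2(576.2) − 1(461.5) = 691
  E: 0 + 1(461.5) = 461.5
Total out = 50.79 + 691 + 461.5 = 1203 kmol/h.

1200 kmol/h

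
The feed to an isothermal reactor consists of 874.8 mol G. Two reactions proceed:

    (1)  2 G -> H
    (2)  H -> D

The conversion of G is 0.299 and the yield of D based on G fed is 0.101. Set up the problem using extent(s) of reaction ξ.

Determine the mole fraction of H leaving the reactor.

0.057

Conversion of G: G consumed = 2ξ₁ = 0.299 × 874.8 → ξ₁ = 130.8 mol.
Yield of D: 1ξ₂ / 874.8 = 0.101 → ξ₂ = 88.35 mol.
Outlet amounts (n = n₀ + Σ ν·ξ):
  G: 874.8 − 2(130.8) = 613.2
  H: 0 + 1(130.8) − 1(88.35) = 42.43
  D: 0 + 1(88.35) = 88.35
Total out = 744 mol; y_H = 42.43 / 744 = 0.05703.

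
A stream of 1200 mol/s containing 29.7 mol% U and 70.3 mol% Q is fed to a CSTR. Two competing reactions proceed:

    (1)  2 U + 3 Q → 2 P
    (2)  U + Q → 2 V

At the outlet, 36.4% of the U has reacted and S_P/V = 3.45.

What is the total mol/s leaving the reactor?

1030 mol/s

Conversion of U: U consumed = 0.364 × 356.4 = 129.7 mol/s = 2ξ₁ + 1ξ₂.
Selectivity: 2ξ₁ / (2ξ₂) = 3.45 → ξ₁ = 3.45 ξ₂.
Substitute: (2·3.45 + 1) ξ₂ = 129.7 → ξ₂ = 16.42 mol/s, ξ₁ = 56.65 mol/s.
Outlet amounts (n = n₀ + Σ ν·ξ):
  U: 356.4 − 2(56.65) − 1(16.42) = 226.7
  Q: 843.6 − 3(56.65) − 1(16.42) = 657.2
  P: 0 + 2(56.65) = 113.3
  V: 0 + 2(16.42) = 32.84
Total out = 226.7 + 657.2 + 113.3 + 32.84 = 1030 mol/s.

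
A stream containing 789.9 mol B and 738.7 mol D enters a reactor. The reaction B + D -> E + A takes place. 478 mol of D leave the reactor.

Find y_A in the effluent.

For D: n = n₀ − 1ξ → 478 = 738.7 − 1ξ, giving ξ = 260.7 mol.
Outlet amounts (n = n₀ + ν ξ):
  B: 789.9 − 1(260.7) = 529.2
  D: 738.7 − 1(260.7) = 478
  E: 0 + 1(260.7) = 260.7
  A: 0 + 1(260.7) = 260.7
Total out = 1529 mol; y_A = 260.7 / 1529 = 0.1705.

0.171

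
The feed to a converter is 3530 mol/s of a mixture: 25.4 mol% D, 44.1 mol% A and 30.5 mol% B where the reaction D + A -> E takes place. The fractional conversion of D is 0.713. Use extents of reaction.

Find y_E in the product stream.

D reacted = 0.713 × 896.6 = 639.3 mol/s; ν_D = −1, so ξ = 639.3/1 = 639.3 mol/s.
Outlet amounts (n = n₀ + ν ξ):
  D: 896.6 − 1(639.3) = 257.3
  A: 1557 − 1(639.3) = 917.4
  E: 0 + 1(639.3) = 639.3
  B: 1077 (inert)
Total out = 2891 mol/s; y_E = 639.3 / 2891 = 0.2212.

0.221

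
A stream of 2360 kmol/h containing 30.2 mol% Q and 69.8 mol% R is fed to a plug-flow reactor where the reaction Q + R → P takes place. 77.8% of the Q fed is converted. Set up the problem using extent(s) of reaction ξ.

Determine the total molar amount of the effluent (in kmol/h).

1810 kmol/h

Q reacted = 0.778 × 712.7 = 554.5 kmol/h; ν_Q = −1, so ξ = 554.5/1 = 554.5 kmol/h.
Outlet amounts (n = n₀ + ν ξ):
  Q: 712.7 − 1(554.5) = 158.2
  R: 1647 − 1(554.5) = 1093
  P: 0 + 1(554.5) = 554.5
Total out = 158.2 + 1093 + 554.5 = 1806 kmol/h.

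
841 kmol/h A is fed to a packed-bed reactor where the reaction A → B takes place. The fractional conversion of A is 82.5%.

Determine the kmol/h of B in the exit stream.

A reacted = 0.825 × 841 = 693.8 kmol/h; ν_A = −1, so ξ = 693.8/1 = 693.8 kmol/h.
Outlet amounts (n = n₀ + ν ξ):
  A: 841 − 1(693.8) = 147.2
  B: 0 + 1(693.8) = 693.8

694 kmol/h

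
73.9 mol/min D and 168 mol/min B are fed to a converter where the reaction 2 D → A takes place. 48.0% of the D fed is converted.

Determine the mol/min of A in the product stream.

17.7 mol/min

D reacted = 0.48 × 73.9 = 35.47 mol/min; ν_D = −2, so ξ = 35.47/2 = 17.74 mol/min.
Outlet amounts (n = n₀ + ν ξ):
  D: 73.9 − 2(17.74) = 38.43
  A: 0 + 1(17.74) = 17.74
  B: 168 (inert)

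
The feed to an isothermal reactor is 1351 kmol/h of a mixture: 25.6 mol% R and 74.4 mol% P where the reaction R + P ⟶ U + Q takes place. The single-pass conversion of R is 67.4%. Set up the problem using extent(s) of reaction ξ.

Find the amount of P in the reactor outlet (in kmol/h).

R reacted = 0.674 × 345.9 = 233.1 kmol/h; ν_R = −1, so ξ = 233.1/1 = 233.1 kmol/h.
Outlet amounts (n = n₀ + ν ξ):
  R: 345.9 − 1(233.1) = 112.7
  P: 1005 − 1(233.1) = 772
  U: 0 + 1(233.1) = 233.1
  Q: 0 + 1(233.1) = 233.1

772 kmol/h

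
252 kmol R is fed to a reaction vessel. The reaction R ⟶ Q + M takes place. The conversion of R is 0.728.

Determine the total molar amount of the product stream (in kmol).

R reacted = 0.728 × 252 = 183.5 kmol; ν_R = −1, so ξ = 183.5/1 = 183.5 kmol.
Outlet amounts (n = n₀ + ν ξ):
  R: 252 − 1(183.5) = 68.54
  Q: 0 + 1(183.5) = 183.5
  M: 0 + 1(183.5) = 183.5
Total out = 68.54 + 183.5 + 183.5 = 435.5 kmol.

435 kmol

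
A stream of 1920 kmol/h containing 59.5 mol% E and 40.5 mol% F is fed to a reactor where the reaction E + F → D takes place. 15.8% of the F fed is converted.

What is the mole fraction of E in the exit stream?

0.567

F reacted = 0.158 × 777.6 = 122.9 kmol/h; ν_F = −1, so ξ = 122.9/1 = 122.9 kmol/h.
Outlet amounts (n = n₀ + ν ξ):
  E: 1142 − 1(122.9) = 1020
  F: 777.6 − 1(122.9) = 654.7
  D: 0 + 1(122.9) = 122.9
Total out = 1797 kmol/h; y_E = 1020 / 1797 = 0.5673.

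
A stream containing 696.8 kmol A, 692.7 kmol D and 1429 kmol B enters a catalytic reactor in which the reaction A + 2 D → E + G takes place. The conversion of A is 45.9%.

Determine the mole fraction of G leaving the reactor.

A reacted = 0.459 × 696.8 = 319.8 kmol; ν_A = −1, so ξ = 319.8/1 = 319.8 kmol.
Outlet amounts (n = n₀ + ν ξ):
  A: 696.8 − 1(319.8) = 377
  D: 692.7 − 2(319.8) = 53.04
  E: 0 + 1(319.8) = 319.8
  G: 0 + 1(319.8) = 319.8
  B: 1429 (inert)
Total out = 2499 kmol; y_G = 319.8 / 2499 = 0.128.

0.128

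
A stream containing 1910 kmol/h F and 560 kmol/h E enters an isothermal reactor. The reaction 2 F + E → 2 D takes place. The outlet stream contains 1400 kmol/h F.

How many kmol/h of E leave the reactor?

For F: n = n₀ − 2ξ → 1400 = 1910 − 2ξ, giving ξ = 255 kmol/h.
Outlet amounts (n = n₀ + ν ξ):
  F: 1910 − 2(255) = 1400
  E: 560 − 1(255) = 305
  D: 0 + 2(255) = 510

305 kmol/h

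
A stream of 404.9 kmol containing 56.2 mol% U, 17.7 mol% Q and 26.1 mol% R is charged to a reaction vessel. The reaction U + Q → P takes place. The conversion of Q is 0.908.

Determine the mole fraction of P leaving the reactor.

0.191

Q reacted = 0.908 × 71.67 = 65.07 kmol; ν_Q = −1, so ξ = 65.07/1 = 65.07 kmol.
Outlet amounts (n = n₀ + ν ξ):
  U: 227.6 − 1(65.07) = 162.5
  Q: 71.67 − 1(65.07) = 6.593
  P: 0 + 1(65.07) = 65.07
  R: 105.7 (inert)
Total out = 339.8 kmol; y_P = 65.07 / 339.8 = 0.1915.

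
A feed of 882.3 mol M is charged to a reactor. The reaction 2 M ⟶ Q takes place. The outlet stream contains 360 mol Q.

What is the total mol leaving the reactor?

For Q: n = n₀ + 1ξ → 360 = 0 + 1ξ, giving ξ = 360 mol.
Outlet amounts (n = n₀ + ν ξ):
  M: 882.3 − 2(360) = 162.3
  Q: 0 + 1(360) = 360
Total out = 162.3 + 360 = 522.3 mol.

522 mol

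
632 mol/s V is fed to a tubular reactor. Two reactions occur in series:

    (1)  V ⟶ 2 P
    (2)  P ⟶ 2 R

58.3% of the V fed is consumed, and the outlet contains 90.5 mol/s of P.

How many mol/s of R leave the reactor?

Conversion of V: V consumed = 1ξ₁ = 0.583 × 632 → ξ₁ = 368.5 mol/s.
P balance: n_P = 0 + 2ξ₁ − 1ξ₂ = 90.5 → ξ₂ = (2·368.5 − 90.5)/1 = 646.4 mol/s.
Outlet amounts (n = n₀ + Σ ν·ξ):
  V: 632 − 1(368.5) = 263.5
  P: 0 + 2(368.5) − 1(646.4) = 90.5
  R: 0 + 2(646.4) = 1293

1290 mol/s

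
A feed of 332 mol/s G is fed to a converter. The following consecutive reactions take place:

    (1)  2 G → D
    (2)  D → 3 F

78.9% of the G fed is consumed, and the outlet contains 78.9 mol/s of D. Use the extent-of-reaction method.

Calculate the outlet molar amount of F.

156 mol/s

Conversion of G: G consumed = 2ξ₁ = 0.789 × 332 → ξ₁ = 131 mol/s.
D balance: n_D = 0 + 1ξ₁ − 1ξ₂ = 78.9 → ξ₂ = (1·131 − 78.9)/1 = 52.07 mol/s.
Outlet amounts (n = n₀ + Σ ν·ξ):
  G: 332 − 2(131) = 70.05
  D: 0 + 1(131) − 1(52.07) = 78.9
  F: 0 + 3(52.07) = 156.2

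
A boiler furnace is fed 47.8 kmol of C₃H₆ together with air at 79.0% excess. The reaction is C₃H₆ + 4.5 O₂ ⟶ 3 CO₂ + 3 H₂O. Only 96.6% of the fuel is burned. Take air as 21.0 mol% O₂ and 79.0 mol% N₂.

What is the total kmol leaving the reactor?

1900 kmol

Stoichiometric O₂ = 4.5 × 47.8 = 215.1 kmol; O₂ fed = 215.1 × 1.790 = 385 kmol.
N₂ fed = 385 × 79/21 = 1448 kmol.
Fuel reacted = 0.966 × 47.8 → ξ = 46.17 kmol.
Outlet (n = n₀ + ν ξ):
  C₃H₆: 47.8 − 1(46.17) = 1.625
  O₂: 385 − 4.5(46.17) = 177.2
  N₂: 1448 (inert)
  CO₂: 0 + 3(46.17) = 138.5
  H₂O: 0 + 3(46.17) = 138.5
Total out = 1.625 + 177.2 + 1448 + 138.5 + 138.5 = 1904 kmol.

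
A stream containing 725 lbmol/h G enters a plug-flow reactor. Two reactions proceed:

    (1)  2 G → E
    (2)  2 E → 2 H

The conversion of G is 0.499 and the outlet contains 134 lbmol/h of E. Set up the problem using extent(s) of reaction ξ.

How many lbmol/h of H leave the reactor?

46.9 lbmol/h

Conversion of G: G consumed = 2ξ₁ = 0.499 × 725 → ξ₁ = 180.9 lbmol/h.
E balance: n_E = 0 + 1ξ₁ − 2ξ₂ = 134 → ξ₂ = (1·180.9 − 134)/2 = 23.44 lbmol/h.
Outlet amounts (n = n₀ + Σ ν·ξ):
  G: 725 − 2(180.9) = 363.2
  E: 0 + 1(180.9) − 2(23.44) = 134
  H: 0 + 2(23.44) = 46.89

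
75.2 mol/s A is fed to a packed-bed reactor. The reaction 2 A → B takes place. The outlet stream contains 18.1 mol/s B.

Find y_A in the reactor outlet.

0.683

For B: n = n₀ + 1ξ → 18.1 = 0 + 1ξ, giving ξ = 18.1 mol/s.
Outlet amounts (n = n₀ + ν ξ):
  A: 75.2 − 2(18.1) = 39
  B: 0 + 1(18.1) = 18.1
Total out = 57.1 mol/s; y_A = 39 / 57.1 = 0.683.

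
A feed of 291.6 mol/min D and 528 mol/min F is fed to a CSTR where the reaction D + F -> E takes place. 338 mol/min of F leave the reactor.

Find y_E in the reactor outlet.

0.302

For F: n = n₀ − 1ξ → 338 = 528 − 1ξ, giving ξ = 190 mol/min.
Outlet amounts (n = n₀ + ν ξ):
  D: 291.6 − 1(190) = 101.6
  F: 528 − 1(190) = 338
  E: 0 + 1(190) = 190
Total out = 629.6 mol/min; y_E = 190 / 629.6 = 0.3018.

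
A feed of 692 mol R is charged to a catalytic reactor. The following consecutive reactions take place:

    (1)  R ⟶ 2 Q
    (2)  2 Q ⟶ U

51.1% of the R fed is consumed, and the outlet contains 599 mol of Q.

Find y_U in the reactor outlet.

0.0546

Conversion of R: R consumed = 1ξ₁ = 0.511 × 692 → ξ₁ = 353.6 mol.
Q balance: n_Q = 0 + 2ξ₁ − 2ξ₂ = 599 → ξ₂ = (2·353.6 − 599)/2 = 54.11 mol.
Outlet amounts (n = n₀ + Σ ν·ξ):
  R: 692 − 1(353.6) = 338.4
  Q: 0 + 2(353.6) − 2(54.11) = 599
  U: 0 + 1(54.11) = 54.11
Total out = 991.5 mol; y_U = 54.11 / 991.5 = 0.05458.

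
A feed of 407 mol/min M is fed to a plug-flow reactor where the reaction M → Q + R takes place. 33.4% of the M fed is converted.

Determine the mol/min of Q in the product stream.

M reacted = 0.334 × 407 = 135.9 mol/min; ν_M = −1, so ξ = 135.9/1 = 135.9 mol/min.
Outlet amounts (n = n₀ + ν ξ):
  M: 407 − 1(135.9) = 271.1
  Q: 0 + 1(135.9) = 135.9
  R: 0 + 1(135.9) = 135.9

136 mol/min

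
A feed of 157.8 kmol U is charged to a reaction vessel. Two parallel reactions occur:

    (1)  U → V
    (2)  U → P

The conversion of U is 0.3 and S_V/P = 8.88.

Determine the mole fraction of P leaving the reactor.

0.0304

Conversion of U: U consumed = 0.3 × 157.8 = 47.34 kmol = 1ξ₁ + 1ξ₂.
Selectivity: 1ξ₁ / (1ξ₂) = 8.88 → ξ₁ = 8.88 ξ₂.
Substitute: (1·8.88 + 1) ξ₂ = 47.34 → ξ₂ = 4.791 kmol, ξ₁ = 42.55 kmol.
Outlet amounts (n = n₀ + Σ ν·ξ):
  U: 157.8 − 1(42.55) − 1(4.791) = 110.5
  V: 0 + 1(42.55) = 42.55
  P: 0 + 1(4.791) = 4.791
Total out = 157.8 kmol; y_P = 4.791 / 157.8 = 0.03036.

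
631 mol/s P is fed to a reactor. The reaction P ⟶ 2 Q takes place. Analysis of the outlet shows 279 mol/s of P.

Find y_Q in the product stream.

0.716

For P: n = n₀ − 1ξ → 279 = 631 − 1ξ, giving ξ = 352 mol/s.
Outlet amounts (n = n₀ + ν ξ):
  P: 631 − 1(352) = 279
  Q: 0 + 2(352) = 704
Total out = 983 mol/s; y_Q = 704 / 983 = 0.7162.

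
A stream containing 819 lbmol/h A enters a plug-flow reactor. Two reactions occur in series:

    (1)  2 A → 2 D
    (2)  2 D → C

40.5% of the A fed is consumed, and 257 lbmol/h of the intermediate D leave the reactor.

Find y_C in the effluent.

0.0478

Conversion of A: A consumed = 2ξ₁ = 0.405 × 819 → ξ₁ = 165.8 lbmol/h.
D balance: n_D = 0 + 2ξ₁ − 2ξ₂ = 257 → ξ₂ = (2·165.8 − 257)/2 = 37.35 lbmol/h.
Outlet amounts (n = n₀ + Σ ν·ξ):
  A: 819 − 2(165.8) = 487.3
  D: 0 + 2(165.8) − 2(37.35) = 257
  C: 0 + 1(37.35) = 37.35
Total out = 781.7 lbmol/h; y_C = 37.35 / 781.7 = 0.04778.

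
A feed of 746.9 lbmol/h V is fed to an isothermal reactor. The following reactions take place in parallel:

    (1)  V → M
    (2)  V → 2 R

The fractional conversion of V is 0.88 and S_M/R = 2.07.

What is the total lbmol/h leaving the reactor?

Conversion of V: V consumed = 0.88 × 746.9 = 657.3 lbmol/h = 1ξ₁ + 1ξ₂.
Selectivity: 1ξ₁ / (2ξ₂) = 2.07 → ξ₁ = 4.14 ξ₂.
Substitute: (1·4.14 + 1) ξ₂ = 657.3 → ξ₂ = 127.9 lbmol/h, ξ₁ = 529.4 lbmol/h.
Outlet amounts (n = n₀ + Σ ν·ξ):
  V: 746.9 − 1(529.4) − 1(127.9) = 89.63
  M: 0 + 1(529.4) = 529.4
  R: 0 + 2(127.9) = 255.7
Total out = 89.63 + 529.4 + 255.7 = 874.8 lbmol/h.

875 lbmol/h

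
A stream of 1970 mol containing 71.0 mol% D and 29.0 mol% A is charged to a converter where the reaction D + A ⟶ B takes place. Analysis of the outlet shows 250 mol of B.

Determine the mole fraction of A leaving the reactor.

0.187

For B: n = n₀ + 1ξ → 250 = 0 + 1ξ, giving ξ = 250 mol.
Outlet amounts (n = n₀ + ν ξ):
  D: 1399 − 1(250) = 1149
  A: 571.3 − 1(250) = 321.3
  B: 0 + 1(250) = 250
Total out = 1720 mol; y_A = 321.3 / 1720 = 0.1868.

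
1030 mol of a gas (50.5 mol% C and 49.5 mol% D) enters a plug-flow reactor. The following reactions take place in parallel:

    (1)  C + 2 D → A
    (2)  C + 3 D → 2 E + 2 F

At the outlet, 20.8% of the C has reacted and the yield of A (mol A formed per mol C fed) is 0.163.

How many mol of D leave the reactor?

270 mol

Yield of A: 1ξ₁ / 520.1 = 0.163 → ξ₁ = 84.78 mol.
Conversion of C: 1ξ₁ + 1ξ₂ = 0.208 × 520.1 = 108.2 → ξ₂ = 23.41 mol.
Outlet amounts (n = n₀ + Σ ν·ξ):
  C: 520.1 − 1(84.78) − 1(23.41) = 412
  D: 509.9 − 2(84.78) − 3(23.41) = 270.1
  A: 0 + 1(84.78) = 84.78
  E: 0 + 2(23.41) = 46.81
  F: 0 + 2(23.41) = 46.81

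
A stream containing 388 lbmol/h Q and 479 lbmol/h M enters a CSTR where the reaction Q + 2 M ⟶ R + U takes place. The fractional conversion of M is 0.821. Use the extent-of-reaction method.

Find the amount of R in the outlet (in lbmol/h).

197 lbmol/h

M reacted = 0.821 × 479 = 393.3 lbmol/h; ν_M = −2, so ξ = 393.3/2 = 196.6 lbmol/h.
Outlet amounts (n = n₀ + ν ξ):
  Q: 388 − 1(196.6) = 191.4
  M: 479 − 2(196.6) = 85.74
  R: 0 + 1(196.6) = 196.6
  U: 0 + 1(196.6) = 196.6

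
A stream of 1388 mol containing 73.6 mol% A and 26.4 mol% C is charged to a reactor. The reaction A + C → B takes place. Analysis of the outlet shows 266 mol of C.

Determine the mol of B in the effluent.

100 mol

For C: n = n₀ − 1ξ → 266 = 366.4 − 1ξ, giving ξ = 100.4 mol.
Outlet amounts (n = n₀ + ν ξ):
  A: 1022 − 1(100.4) = 921.1
  C: 366.4 − 1(100.4) = 266
  B: 0 + 1(100.4) = 100.4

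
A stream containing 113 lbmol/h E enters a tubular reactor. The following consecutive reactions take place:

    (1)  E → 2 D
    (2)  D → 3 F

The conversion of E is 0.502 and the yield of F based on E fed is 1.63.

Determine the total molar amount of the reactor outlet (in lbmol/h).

293 lbmol/h

Conversion of E: E consumed = 1ξ₁ = 0.502 × 113 → ξ₁ = 56.73 lbmol/h.
Yield of F: 3ξ₂ / 113 = 1.63 → ξ₂ = 61.4 lbmol/h.
Outlet amounts (n = n₀ + Σ ν·ξ):
  E: 113 − 1(56.73) = 56.27
  D: 0 + 2(56.73) − 1(61.4) = 52.06
  F: 0 + 3(61.4) = 184.2
Total out = 56.27 + 52.06 + 184.2 = 292.5 lbmol/h.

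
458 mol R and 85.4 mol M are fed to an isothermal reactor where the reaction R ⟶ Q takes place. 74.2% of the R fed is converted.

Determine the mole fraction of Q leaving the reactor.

R reacted = 0.742 × 458 = 339.8 mol; ν_R = −1, so ξ = 339.8/1 = 339.8 mol.
Outlet amounts (n = n₀ + ν ξ):
  R: 458 − 1(339.8) = 118.2
  Q: 0 + 1(339.8) = 339.8
  M: 85.4 (inert)
Total out = 543.4 mol; y_Q = 339.8 / 543.4 = 0.6254.

0.625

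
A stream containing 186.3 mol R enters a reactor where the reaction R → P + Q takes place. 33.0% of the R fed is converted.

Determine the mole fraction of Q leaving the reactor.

0.248

R reacted = 0.33 × 186.3 = 61.48 mol; ν_R = −1, so ξ = 61.48/1 = 61.48 mol.
Outlet amounts (n = n₀ + ν ξ):
  R: 186.3 − 1(61.48) = 124.8
  P: 0 + 1(61.48) = 61.48
  Q: 0 + 1(61.48) = 61.48
Total out = 247.8 mol; y_Q = 61.48 / 247.8 = 0.2481.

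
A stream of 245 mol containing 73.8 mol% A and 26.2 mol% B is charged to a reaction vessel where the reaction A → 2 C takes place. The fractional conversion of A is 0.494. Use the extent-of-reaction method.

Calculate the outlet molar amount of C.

A reacted = 0.494 × 180.8 = 89.32 mol; ν_A = −1, so ξ = 89.32/1 = 89.32 mol.
Outlet amounts (n = n₀ + ν ξ):
  A: 180.8 − 1(89.32) = 91.49
  C: 0 + 2(89.32) = 178.6
  B: 64.19 (inert)

179 mol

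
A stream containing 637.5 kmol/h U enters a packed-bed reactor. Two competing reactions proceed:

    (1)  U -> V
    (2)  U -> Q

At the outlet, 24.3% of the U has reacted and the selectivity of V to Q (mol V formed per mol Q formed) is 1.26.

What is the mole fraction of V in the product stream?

0.135

Conversion of U: U consumed = 0.243 × 637.5 = 154.9 kmol/h = 1ξ₁ + 1ξ₂.
Selectivity: 1ξ₁ / (1ξ₂) = 1.26 → ξ₁ = 1.26 ξ₂.
Substitute: (1·1.26 + 1) ξ₂ = 154.9 → ξ₂ = 68.55 kmol/h, ξ₁ = 86.37 kmol/h.
Outlet amounts (n = n₀ + Σ ν·ξ):
  U: 637.5 − 1(86.37) − 1(68.55) = 482.6
  V: 0 + 1(86.37) = 86.37
  Q: 0 + 1(68.55) = 68.55
Total out = 637.5 kmol/h; y_V = 86.37 / 637.5 = 0.1355.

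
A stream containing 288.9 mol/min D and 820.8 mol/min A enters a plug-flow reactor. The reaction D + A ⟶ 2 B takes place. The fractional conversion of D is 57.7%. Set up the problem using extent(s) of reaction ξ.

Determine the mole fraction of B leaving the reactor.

D reacted = 0.577 × 288.9 = 166.7 mol/min; ν_D = −1, so ξ = 166.7/1 = 166.7 mol/min.
Outlet amounts (n = n₀ + ν ξ):
  D: 288.9 − 1(166.7) = 122.2
  A: 820.8 − 1(166.7) = 654.1
  B: 0 + 2(166.7) = 333.4
Total out = 1110 mol/min; y_B = 333.4 / 1110 = 0.3004.

0.3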